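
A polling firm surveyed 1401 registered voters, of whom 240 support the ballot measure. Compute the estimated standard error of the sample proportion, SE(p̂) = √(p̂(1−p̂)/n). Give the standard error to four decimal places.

SE = 0.0101

With x = 240 successes in n = 1401, p̂ = 0.17131.
p̂(1−p̂) = 0.17131·0.82869 = 0.141963.
SE = √(0.141963/1401) = √0.000101330 = 0.0101.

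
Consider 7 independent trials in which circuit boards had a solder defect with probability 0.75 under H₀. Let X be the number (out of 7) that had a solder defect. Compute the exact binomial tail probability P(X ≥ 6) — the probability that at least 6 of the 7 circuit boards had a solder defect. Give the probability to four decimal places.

P = 0.4449

X is binomial with n = 7 and p = 0.75.
P(X ≥ 6) = C(7,6)·0.75^6·0.25^1 + C(7,7)·0.75^7·0.25^0.
= 0.311462 + 0.133484 = 0.4449.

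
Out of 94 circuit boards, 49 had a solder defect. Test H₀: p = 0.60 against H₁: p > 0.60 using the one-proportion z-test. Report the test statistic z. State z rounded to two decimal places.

z = -1.56

Sample proportion p̂ = 49/94 = 0.52128.
SE₀ = √(0.60·0.40/94) = 0.050529.
z = (0.52128 − 0.60)/0.050529 = -0.07872/0.050529 = -1.56.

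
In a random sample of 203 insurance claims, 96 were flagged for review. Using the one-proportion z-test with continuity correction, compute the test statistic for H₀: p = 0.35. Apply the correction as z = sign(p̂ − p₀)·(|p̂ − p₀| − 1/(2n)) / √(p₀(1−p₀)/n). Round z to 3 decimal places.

Sample proportion p̂ = 96/203 = 0.47291. p̂ − p₀ = 0.122906.
Continuity correction 1/(2n) = 1/406 = 0.002463.
Corrected numerator: |0.122906| − 0.002463 = 0.120443.
Null standard error: √(0.35·0.65/203) = √0.001120690 = 0.033477.
z = (+)0.120443/0.033477 = 3.598.

z = 3.598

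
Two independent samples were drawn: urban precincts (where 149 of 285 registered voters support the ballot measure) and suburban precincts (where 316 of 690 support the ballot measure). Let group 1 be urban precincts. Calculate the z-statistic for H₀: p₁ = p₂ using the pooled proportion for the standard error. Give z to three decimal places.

p̂₁ = 149/285 = 0.52281, p̂₂ = 316/690 = 0.45797.
Pooled p̂ = (149+316)/(285+690) = 465/975 = 0.47692.
Pooled SE = √[0.2494675·0.00495805] ≈ 0.035169.
z = 0.06484/0.035169 = 1.844.

z = 1.844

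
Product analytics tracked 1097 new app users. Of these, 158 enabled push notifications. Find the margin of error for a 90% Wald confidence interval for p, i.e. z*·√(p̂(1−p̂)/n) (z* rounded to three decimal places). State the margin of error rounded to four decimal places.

ME = 0.0174

The sample proportion is 158/1097 = 0.14403.
Standard error of p̂: √(0.123285/1097) = √0.000112384 = 0.010601.
z* = 1.645 at the 90% level.
ME = 1.645·0.010601 = 0.0174.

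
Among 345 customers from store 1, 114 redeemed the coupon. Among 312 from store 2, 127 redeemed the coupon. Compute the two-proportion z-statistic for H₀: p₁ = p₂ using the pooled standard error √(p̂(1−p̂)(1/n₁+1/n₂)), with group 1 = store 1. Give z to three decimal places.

p̂₁ = 114/345 = 0.33043, p̂₂ = 127/312 = 0.40705.
Pooled p̂ = (114+127)/(345+312) = 241/657 = 0.36682.
SE = √[p̂(1−p̂)(1/n₁+1/n₂)] = √[0.36682·0.63318·(1/345+1/312)] ≈ 0.037652.
z = (p̂₁ − p̂₂)/SE = (0.33043 − 0.40705)/0.037652 = -0.07662/0.037652 = -2.035.

z = -2.035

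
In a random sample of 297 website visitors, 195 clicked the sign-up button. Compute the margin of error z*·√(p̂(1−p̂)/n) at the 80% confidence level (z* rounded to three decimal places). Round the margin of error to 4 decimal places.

ME = 0.0353

The sample proportion is 195/297 = 0.65657.
SE = √(p̂(1−p̂)/n) = √(0.225487/297) = 0.027554.
z* = 1.282 at the 80% level.
Margin of error = z*·SE = 1.282 × 0.027554 = 0.0353.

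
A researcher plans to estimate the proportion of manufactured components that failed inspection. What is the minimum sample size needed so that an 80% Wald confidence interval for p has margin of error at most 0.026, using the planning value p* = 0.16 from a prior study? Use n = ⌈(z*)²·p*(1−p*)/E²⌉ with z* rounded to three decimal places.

n = 327

For 80% confidence, z* = 1.282.
p*(1−p*) = 0.16·0.84 = 0.1344.
(z*)²·p*(1−p*)/E² = 1.643524·0.1344/0.000676 = 326.760.
⌈326.760⌉ = 327.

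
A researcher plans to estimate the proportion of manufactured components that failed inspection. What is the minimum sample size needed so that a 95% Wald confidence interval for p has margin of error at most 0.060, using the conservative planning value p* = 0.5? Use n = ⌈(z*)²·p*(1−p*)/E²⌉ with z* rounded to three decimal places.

n = 267

For 95% confidence, z* = 1.960.
p*(1−p*) = 0.50·0.50 = 0.2500.
Required n before rounding: 3.841600 × 0.2500 / 0.060² = 266.778.
⌈266.778⌉ = 267.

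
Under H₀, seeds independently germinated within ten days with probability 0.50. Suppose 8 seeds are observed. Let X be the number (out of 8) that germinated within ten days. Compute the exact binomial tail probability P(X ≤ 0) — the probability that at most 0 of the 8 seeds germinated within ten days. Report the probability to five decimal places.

X ~ Binomial(n=8, p=0.50).
P(X ≤ 0) = C(8,0)·0.50^0·0.50^8.
= 0.003906 = 0.00391.

P = 0.00391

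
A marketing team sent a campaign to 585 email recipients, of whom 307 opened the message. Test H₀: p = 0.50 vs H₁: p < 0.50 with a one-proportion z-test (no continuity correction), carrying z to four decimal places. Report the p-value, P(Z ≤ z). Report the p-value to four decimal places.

The sample proportion is 307/585 = 0.52479.
SE₀ = √(0.50·0.50/585) = 0.020672.
z = (p̂ − p₀)/SE = (307/585 − 0.50)/0.020672 ≈ 1.1990.
From the standard normal, P(Z ≤ z) = 0.8847.

p-value = 0.8847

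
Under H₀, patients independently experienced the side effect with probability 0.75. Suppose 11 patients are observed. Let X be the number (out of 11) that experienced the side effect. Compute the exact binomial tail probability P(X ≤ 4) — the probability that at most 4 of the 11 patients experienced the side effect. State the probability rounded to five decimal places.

P = 0.00756

X is binomial with n = 11 and p = 0.75.
P(X ≤ 4) = Σ_{j=0}^{4} C(11,j)·0.75^j·0.25^{11−j}.
= 0.000000 + 0.000008 + 0.000118 + 0.001062 + 0.006373 = 0.00756.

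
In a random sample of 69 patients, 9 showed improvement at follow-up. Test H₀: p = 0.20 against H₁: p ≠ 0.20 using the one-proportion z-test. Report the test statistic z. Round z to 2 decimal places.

The sample proportion is 9/69 = 0.13043.
Under H₀, SE = √(p₀(1−p₀)/n) = √(0.20·0.80/69) = √0.002318841 = 0.048154.
z = (p̂ − p₀)/SE = (0.13043 − 0.20)/0.048154 = -1.44.

z = -1.44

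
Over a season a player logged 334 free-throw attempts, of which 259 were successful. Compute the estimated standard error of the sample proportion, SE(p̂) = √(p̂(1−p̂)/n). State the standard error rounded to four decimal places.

SE = 0.0228

Sample proportion p̂ = 259/334 = 0.77545.
p̂(1−p̂) = 0.174127.
Dividing by n and taking the root: √0.000521338 = 0.0228.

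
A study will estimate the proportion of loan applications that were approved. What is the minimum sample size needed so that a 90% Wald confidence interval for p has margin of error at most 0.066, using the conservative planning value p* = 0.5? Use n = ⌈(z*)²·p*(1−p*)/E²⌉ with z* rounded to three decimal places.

For 90% confidence, z* = 1.645.
p*(1−p*) = 0.2500.
Required n before rounding: 2.706025 × 0.2500 / 0.066² = 155.304.
⌈155.304⌉ = 156.

n = 156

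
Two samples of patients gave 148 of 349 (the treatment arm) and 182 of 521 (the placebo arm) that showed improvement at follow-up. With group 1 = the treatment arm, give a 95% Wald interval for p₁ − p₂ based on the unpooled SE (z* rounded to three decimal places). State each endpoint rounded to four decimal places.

p̂₁ = 0.42407, p̂₂ = 0.34933, so the observed difference is 0.07474.
Unpooled SE = √(p̂₁(1−p̂₁)/n₁ + p̂₂(1−p̂₂)/n₂) = √(0.000699812 + 0.000436273) = 0.033706.
The 95% critical value is z* = 1.960. Margin = 1.960·0.033706 = 0.06606.
CI: 0.07474 ± 0.06606 = (0.0087, 0.1408).

(0.0087, 0.1408)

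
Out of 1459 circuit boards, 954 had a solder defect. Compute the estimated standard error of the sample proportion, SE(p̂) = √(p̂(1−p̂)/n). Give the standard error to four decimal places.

SE = 0.0125

The sample proportion is 954/1459 = 0.65387.
p̂(1−p̂) = 0.226324.
SE = √(0.226324/1459) = √0.000155123 = 0.0125.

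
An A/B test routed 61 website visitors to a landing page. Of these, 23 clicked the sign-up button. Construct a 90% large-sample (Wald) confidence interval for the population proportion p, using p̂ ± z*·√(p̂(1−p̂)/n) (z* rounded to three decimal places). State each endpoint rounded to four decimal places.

p̂ = 23/61 = 0.37705.
SE = √(p̂(1−p̂)/n) = √(0.234883/61) = 0.062053.
z* = 1.645 at the 90% level.
Margin = 1.645·0.062053 = 0.10208.
So the interval runs from 0.2750 to 0.4791.

(0.2750, 0.4791)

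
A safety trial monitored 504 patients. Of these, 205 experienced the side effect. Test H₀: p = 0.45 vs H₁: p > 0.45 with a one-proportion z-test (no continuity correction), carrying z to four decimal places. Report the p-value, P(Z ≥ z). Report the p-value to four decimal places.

p-value = 0.9745

With x = 205 successes in n = 504, p̂ = 0.40675.
SE₀ = √(0.45·0.55/504) = 0.022160.
Test statistic (full precision, shown to 4 dp): z = (205/504 − 0.45)/SE₀ ≈ -1.9519.
From the standard normal, P(Z ≥ z) = 0.9745.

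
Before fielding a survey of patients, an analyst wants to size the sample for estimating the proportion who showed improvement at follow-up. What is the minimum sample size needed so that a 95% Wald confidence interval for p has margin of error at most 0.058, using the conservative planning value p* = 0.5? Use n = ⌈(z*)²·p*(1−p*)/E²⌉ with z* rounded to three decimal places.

n = 286

For 95% confidence, z* = 1.960.
p*(1−p*) = 0.50·0.50 = 0.2500.
(z*)²·p*(1−p*)/E² = 3.841600·0.2500/0.003364 = 285.493.
⌈285.493⌉ = 286.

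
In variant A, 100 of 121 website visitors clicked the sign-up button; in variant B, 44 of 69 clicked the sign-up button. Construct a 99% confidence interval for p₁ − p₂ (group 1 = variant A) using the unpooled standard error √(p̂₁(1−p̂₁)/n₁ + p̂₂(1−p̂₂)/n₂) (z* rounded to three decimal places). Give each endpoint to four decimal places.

p̂₁ = 100/121 = 0.82645, p̂₂ = 44/69 = 0.63768; p̂₁ − p̂₂ = 0.18877.
Unpooled SE = √(p̂₁(1−p̂₁)/n₁ + p̂₂(1−p̂₂)/n₂) = √(0.001185395 + 0.003348462) = 0.067334.
For 99% confidence, z* = 2.576. Margin of error = 0.17345.
CI: 0.18877 ± 0.17345 = (0.0153, 0.3622).

(0.0153, 0.3622)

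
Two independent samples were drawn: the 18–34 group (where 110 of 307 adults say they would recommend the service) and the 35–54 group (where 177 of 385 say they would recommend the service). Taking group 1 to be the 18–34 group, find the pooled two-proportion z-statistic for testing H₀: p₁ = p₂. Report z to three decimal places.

Sample proportions: p̂₁ = 110/307 = 0.35831 and p̂₂ = 177/385 = 0.45974.
Pooling: p̂ = 287/692 = 0.41474.
SE = √[p̂(1−p̂)(1/n₁+1/n₂)] = √[0.41474·0.58526·(1/307+1/385)] ≈ 0.037698.
z = -0.10143/0.037698 = -2.691.

z = -2.691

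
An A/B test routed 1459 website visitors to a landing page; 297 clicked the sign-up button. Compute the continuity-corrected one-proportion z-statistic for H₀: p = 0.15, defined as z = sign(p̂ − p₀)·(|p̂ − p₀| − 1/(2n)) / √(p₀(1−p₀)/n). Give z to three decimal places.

p̂ = 297/1459 = 0.20356. p̂ − p₀ = 0.053564.
Continuity correction 1/(2n) = 1/2918 = 0.000343.
Corrected numerator: |0.053564| − 0.000343 = 0.053221.
SE₀ = √(0.15·0.85/1459) = 0.009348.
z = (+)0.053221/0.009348 = 5.693.

z = 5.693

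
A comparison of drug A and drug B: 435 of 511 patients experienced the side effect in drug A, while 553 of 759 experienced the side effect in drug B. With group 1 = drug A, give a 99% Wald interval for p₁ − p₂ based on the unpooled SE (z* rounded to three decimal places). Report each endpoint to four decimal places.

p̂₁ = 435/511 = 0.85127, p̂₂ = 553/759 = 0.72859; p̂₁ − p̂₂ = 0.12268.
SE = √(0.000247765 + 0.000260536) = √0.000508301 = 0.022546.
The 99% critical value is z* = 2.576. Margin of error = 0.05808.
So the interval runs from 0.0646 to 0.1808.

(0.0646, 0.1808)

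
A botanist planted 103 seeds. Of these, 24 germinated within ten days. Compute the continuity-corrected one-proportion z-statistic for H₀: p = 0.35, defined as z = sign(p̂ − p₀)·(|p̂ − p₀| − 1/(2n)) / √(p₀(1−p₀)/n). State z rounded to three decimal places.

z = -2.386

With x = 24 successes in n = 103, p̂ = 0.23301. p̂ − p₀ = -0.116990.
1/(2n) = 0.004854.
Corrected numerator: |-0.116990| − 0.004854 = 0.112136.
Null standard error: √(0.35·0.65/103) = √0.002208738 = 0.046997.
z = (−)0.112136/0.046997 = -2.386.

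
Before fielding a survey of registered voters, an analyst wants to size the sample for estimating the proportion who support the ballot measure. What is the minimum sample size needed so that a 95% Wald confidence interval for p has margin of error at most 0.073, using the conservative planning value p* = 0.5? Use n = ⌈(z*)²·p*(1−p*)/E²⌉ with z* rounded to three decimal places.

n = 181

z* = 1.960 at the 95% level.
p*(1−p*) = 0.50·0.50 = 0.2500.
(z*)²·p*(1−p*)/E² = 3.841600·0.2500/0.005329 = 180.221.
⌈180.221⌉ = 181.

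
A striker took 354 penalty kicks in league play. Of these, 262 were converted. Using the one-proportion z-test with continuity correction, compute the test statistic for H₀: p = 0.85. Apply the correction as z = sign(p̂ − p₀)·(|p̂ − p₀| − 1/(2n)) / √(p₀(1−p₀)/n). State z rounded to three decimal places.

z = -5.716

Sample proportion p̂ = 262/354 = 0.74011. p̂ − p₀ = -0.109887.
Continuity correction 1/(2n) = 1/708 = 0.001412.
Corrected numerator: |-0.109887| − 0.001412 = 0.108475.
SE₀ = √(0.85·0.15/354) = 0.018978.
z = −0.108475/0.018978 = -5.716.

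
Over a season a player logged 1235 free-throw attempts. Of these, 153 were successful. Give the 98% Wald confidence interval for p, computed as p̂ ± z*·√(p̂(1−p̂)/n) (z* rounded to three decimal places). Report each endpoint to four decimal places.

(0.1021, 0.1457)

p̂ = 153/1235 = 0.12389.
SE = √(p̂(1−p̂)/n) = √(0.108539/1235) = 0.009375.
The 98% critical value is z* = 2.326.
Margin = 2.326·0.009375 = 0.02181.
So the interval runs from 0.1021 to 0.1457.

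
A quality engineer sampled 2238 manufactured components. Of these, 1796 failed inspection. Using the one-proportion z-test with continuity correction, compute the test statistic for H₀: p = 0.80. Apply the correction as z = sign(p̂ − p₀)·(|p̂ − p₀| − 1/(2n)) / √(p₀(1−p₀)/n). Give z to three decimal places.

With x = 1796 successes in n = 2238, p̂ = 0.80250. p̂ − p₀ = 0.002502.
Continuity correction 1/(2n) = 1/4476 = 0.000223.
Corrected numerator: |0.002502| − 0.000223 = 0.002279.
SE₀ = √(0.80·0.20/2238) = 0.008455.
z = (+)0.002279/0.008455 = 0.270.

z = 0.270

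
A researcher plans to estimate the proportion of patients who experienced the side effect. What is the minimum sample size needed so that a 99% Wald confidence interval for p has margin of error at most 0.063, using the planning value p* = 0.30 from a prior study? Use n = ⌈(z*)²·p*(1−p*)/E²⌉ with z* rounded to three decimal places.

n = 352

The 99% critical value is z* = 2.576.
p*(1−p*) = 0.2100.
Required n before rounding: 6.635776 × 0.2100 / 0.063² = 351.099.
⌈351.099⌉ = 352.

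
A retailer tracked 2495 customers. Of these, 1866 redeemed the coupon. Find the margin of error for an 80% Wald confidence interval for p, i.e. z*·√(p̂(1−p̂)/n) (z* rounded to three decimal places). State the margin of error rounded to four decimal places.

ME = 0.0111

Sample proportion p̂ = 1866/2495 = 0.74790.
SE = √(p̂(1−p̂)/n) = √(0.188548/2495) = 0.008693.
For 80% confidence, z* = 1.282.
Margin of error = z*·SE = 1.282 × 0.008693 = 0.0111.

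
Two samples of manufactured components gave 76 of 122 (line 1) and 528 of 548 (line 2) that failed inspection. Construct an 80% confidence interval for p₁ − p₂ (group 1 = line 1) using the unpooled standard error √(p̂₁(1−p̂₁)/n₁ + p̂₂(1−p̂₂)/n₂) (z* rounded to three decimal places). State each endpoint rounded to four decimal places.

(-0.3977, -0.2834)

p̂₁ = 0.62295, p̂₂ = 0.96350, so the observed difference is -0.34055.
SE = √(0.001925271 + 0.000064169) = √0.001989440 = 0.044603.
The 80% critical value is z* = 1.282. Margin of error = 0.05718.
CI: -0.34055 ± 0.05718 = (-0.3977, -0.2834).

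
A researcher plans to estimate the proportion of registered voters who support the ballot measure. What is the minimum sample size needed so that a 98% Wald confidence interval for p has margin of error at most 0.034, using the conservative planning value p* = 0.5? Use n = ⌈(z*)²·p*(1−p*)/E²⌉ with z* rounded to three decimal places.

n = 1171

For 98% confidence, z* = 2.326.
p*(1−p*) = 0.50·0.50 = 0.2500.
(z*)²·p*(1−p*)/E² = 5.410276·0.2500/0.001156 = 1170.042.
⌈1170.042⌉ = 1171.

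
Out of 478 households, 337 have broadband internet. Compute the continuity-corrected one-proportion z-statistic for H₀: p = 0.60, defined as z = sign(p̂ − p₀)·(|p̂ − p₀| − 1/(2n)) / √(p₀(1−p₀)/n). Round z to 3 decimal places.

With x = 337 successes in n = 478, p̂ = 0.70502. p̂ − p₀ = 0.105021.
Continuity correction 1/(2n) = 1/956 = 0.001046.
Corrected numerator: |0.105021| − 0.001046 = 0.103975.
SE₀ = √(0.60·0.40/478) = 0.022407.
z = (+)0.103975/0.022407 = 4.640.

z = 4.640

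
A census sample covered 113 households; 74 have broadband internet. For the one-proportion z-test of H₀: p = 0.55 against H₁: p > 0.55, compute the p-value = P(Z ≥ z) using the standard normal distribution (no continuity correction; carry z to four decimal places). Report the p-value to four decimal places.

p-value = 0.0125

With x = 74 successes in n = 113, p̂ = 0.65487.
SE₀ = √(0.55·0.45/113) = 0.046800.
z = (p̂ − p₀)/SE = (74/113 − 0.55)/0.046800 ≈ 2.2407.
p-value = P(Z ≥ z) with z = 2.2407 → 0.0125.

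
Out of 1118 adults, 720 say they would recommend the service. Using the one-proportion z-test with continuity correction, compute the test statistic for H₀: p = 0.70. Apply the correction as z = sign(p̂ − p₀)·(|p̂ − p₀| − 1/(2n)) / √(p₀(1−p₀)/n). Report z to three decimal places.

With x = 720 successes in n = 1118, p̂ = 0.64401. p̂ − p₀ = -0.055993.
Continuity correction 1/(2n) = 1/2236 = 0.000447.
Corrected numerator: |-0.055993| − 0.000447 = 0.055546.
SE₀ = √(0.70·0.30/1118) = 0.013705.
z = (−)0.055546/0.013705 = -4.053.

z = -4.053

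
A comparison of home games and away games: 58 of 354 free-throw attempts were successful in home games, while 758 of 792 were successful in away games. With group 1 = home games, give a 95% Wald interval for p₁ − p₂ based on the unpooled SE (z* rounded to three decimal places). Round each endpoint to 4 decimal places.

(-0.8343, -0.7522)

p̂₁ = 58/354 = 0.16384, p̂₂ = 758/792 = 0.95707; p̂₁ − p̂₂ = -0.79323.
Unpooled SE = √(p̂₁(1−p̂₁)/n₁ + p̂₂(1−p̂₂)/n₂) = √(0.000386999 + 0.000051877) = 0.020949.
z* = 1.960 at the 95% level. Margin of error = 0.04106.
So the interval runs from -0.8343 to -0.7522.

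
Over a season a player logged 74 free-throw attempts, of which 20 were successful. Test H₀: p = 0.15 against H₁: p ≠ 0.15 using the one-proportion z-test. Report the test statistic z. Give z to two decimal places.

z = 2.90

With x = 20 successes in n = 74, p̂ = 0.27027.
Under H₀, SE = √(p₀(1−p₀)/n) = √(0.15·0.85/74) = √0.001722973 = 0.041509.
z = (p̂ − p₀)/SE = (0.27027 − 0.15)/0.041509 = 2.90.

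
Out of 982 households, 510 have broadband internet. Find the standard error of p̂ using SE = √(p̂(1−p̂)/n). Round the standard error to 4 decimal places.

With x = 510 successes in n = 982, p̂ = 0.51935.
p̂(1−p̂) = 0.249626.
SE = √(0.249626/982) = √0.000254202 = 0.0159.

SE = 0.0159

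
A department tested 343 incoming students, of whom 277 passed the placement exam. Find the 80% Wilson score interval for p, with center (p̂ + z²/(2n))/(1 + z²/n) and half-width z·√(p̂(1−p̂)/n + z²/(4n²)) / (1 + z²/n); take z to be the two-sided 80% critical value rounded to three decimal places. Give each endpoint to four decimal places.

(0.7789, 0.8334)

Here p̂ = 277/343 = 0.80758 and z = 1.282 (z² = 1.643524).
1 + z²/n = 1.004792.
Center = (0.80758 + 0.002396)/1.004792 = 0.80611.
Radicand: p̂(1−p̂)/n + z²/(4n²) = 0.000453045 + 0.000003492 = 0.000456537.
Half-width = z·√(radicand)/denom = 1.282·0.021367/1.004792 = 0.02726.
CI: 0.80611 ± 0.02726 = (0.7789, 0.8334).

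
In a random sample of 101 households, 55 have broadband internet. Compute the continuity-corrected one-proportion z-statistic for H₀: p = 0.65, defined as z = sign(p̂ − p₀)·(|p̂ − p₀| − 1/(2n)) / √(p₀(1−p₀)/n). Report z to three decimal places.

p̂ = 55/101 = 0.54455. p̂ − p₀ = -0.105446.
Continuity correction 1/(2n) = 1/202 = 0.004950.
Corrected numerator: |-0.105446| − 0.004950 = 0.100496.
Under H₀, SE = √(p₀(1−p₀)/n) = √(0.65·0.35/101) = √0.002252475 = 0.047460.
z = −0.100496/0.047460 = -2.117.

z = -2.117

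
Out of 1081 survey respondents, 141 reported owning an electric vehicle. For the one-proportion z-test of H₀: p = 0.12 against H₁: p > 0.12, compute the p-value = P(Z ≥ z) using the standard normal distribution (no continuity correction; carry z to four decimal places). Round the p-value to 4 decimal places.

With x = 141 successes in n = 1081, p̂ = 0.13043.
Under H₀, SE = √(p₀(1−p₀)/n) = √(0.12·0.88/1081) = √0.000097687 = 0.009884.
Test statistic (full precision, shown to 4 dp): z = (141/1081 − 0.12)/SE₀ ≈ 1.0558.
From the standard normal, P(Z ≥ z) = 0.1455.

p-value = 0.1455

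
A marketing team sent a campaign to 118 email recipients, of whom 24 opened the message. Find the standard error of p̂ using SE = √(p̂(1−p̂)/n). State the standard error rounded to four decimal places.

Sample proportion p̂ = 24/118 = 0.20339.
p̂(1−p̂) = 0.162023.
Dividing by n and taking the root: √0.001373076 = 0.0371.

SE = 0.0371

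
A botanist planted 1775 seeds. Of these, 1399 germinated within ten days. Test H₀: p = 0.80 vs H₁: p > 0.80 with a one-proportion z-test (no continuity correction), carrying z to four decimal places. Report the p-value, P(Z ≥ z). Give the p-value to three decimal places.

p-value = 0.894

Sample proportion p̂ = 1399/1775 = 0.78817.
Under H₀, SE = √(p₀(1−p₀)/n) = √(0.80·0.20/1775) = √0.000090141 = 0.009494.
Test statistic (full precision, shown to 4 dp): z = (1399/1775 − 0.80)/SE₀ ≈ -1.2461.
From the standard normal, P(Z ≥ z) = 0.894.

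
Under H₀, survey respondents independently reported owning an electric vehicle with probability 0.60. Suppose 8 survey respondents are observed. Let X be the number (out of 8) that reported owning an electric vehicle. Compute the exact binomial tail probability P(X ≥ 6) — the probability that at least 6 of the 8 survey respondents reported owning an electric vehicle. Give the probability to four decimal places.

X is binomial with n = 8 and p = 0.60.
P(X ≥ 6) = C(8,6)·0.60^6·0.40^2 + C(8,7)·0.60^7·0.40^1 + C(8,8)·0.60^8·0.40^0.
= 0.209019 + 0.089580 + 0.016796 = 0.3154.

P = 0.3154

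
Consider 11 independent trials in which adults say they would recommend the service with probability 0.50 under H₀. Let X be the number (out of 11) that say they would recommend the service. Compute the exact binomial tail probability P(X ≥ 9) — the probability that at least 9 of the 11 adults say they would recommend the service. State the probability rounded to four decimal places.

P = 0.0327

X is binomial with n = 11 and p = 0.50.
P(X ≥ 9) = C(11,9)·0.50^9·0.50^2 + C(11,10)·0.50^10·0.50^1 + C(11,11)·0.50^11·0.50^0.
= 0.026855 + 0.005371 + 0.000488 = 0.0327.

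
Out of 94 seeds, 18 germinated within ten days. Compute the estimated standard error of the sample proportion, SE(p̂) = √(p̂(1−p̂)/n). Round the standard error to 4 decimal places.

SE = 0.0406

The sample proportion is 18/94 = 0.19149.
p̂(1−p̂) = 0.19149·0.80851 = 0.154822.
Dividing by n and taking the root: √0.001647043 = 0.0406.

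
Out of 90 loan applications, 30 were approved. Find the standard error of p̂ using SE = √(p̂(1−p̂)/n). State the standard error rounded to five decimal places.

With x = 30 successes in n = 90, p̂ = 0.33333.
p̂(1−p̂) = 0.222221.
SE = √(0.222221/90) = √0.002469122 = 0.04969.

SE = 0.04969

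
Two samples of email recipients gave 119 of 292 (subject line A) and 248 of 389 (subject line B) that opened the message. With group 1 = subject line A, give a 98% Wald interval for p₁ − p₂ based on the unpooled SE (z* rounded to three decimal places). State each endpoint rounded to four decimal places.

(-0.3177, -0.1423)

p̂₁ = 119/292 = 0.40753, p̂₂ = 248/389 = 0.63753; p̂₁ − p̂₂ = -0.23000.
Unpooled SE = √(p̂₁(1−p̂₁)/n₁ + p̂₂(1−p̂₂)/n₂) = √(0.000826884 + 0.000594049) = 0.037695.
z* = 2.326 at the 98% level. Margin = 2.326·0.037695 = 0.08768.
CI: -0.23000 ± 0.08768 = (-0.3177, -0.1423).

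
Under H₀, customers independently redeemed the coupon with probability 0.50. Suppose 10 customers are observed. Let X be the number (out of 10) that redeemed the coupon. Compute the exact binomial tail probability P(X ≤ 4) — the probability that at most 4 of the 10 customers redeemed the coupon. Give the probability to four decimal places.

P = 0.3770

X is binomial with n = 10 and p = 0.50.
P(X ≤ 4) = Σ_{j=0}^{4} C(10,j)·0.50^j·0.50^{10−j}.
= 0.000977 + 0.009766 + 0.043945 + 0.117188 + 0.205078 = 0.3770.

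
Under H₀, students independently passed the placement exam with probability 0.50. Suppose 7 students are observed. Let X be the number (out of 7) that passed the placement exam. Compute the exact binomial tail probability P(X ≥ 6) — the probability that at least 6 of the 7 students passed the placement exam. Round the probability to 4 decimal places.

P = 0.0625

X ~ Binomial(n=7, p=0.50).
P(X ≥ 6) = C(7,6)·0.50^6·0.50^1 + C(7,7)·0.50^7·0.50^0.
= 0.054688 + 0.007812 = 0.0625.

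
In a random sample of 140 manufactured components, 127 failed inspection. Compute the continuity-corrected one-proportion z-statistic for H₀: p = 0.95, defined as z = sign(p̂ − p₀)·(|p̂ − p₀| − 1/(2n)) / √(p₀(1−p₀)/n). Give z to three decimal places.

p̂ = 127/140 = 0.90714. p̂ − p₀ = -0.042857.
Continuity correction 1/(2n) = 1/280 = 0.003571.
Corrected numerator: |-0.042857| − 0.003571 = 0.039286.
Under H₀, SE = √(p₀(1−p₀)/n) = √(0.95·0.05/140) = √0.000339286 = 0.018420.
z = −0.039286/0.018420 = -2.133.

z = -2.133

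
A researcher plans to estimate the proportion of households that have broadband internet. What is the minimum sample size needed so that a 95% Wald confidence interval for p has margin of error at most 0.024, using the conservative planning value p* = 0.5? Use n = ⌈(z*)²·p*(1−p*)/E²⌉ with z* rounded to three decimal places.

n = 1668

z* = 1.960 at the 95% level.
p*(1−p*) = 0.2500.
Required n before rounding: 3.841600 × 0.2500 / 0.024² = 1667.361.
Rounding up, n = 1668.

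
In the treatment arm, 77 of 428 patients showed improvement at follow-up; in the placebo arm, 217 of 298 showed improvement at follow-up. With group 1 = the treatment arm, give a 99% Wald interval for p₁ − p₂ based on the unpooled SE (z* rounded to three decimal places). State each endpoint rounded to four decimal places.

(-0.6301, -0.4665)

p̂₁ = 77/428 = 0.17991, p̂₂ = 217/298 = 0.72819; p̂₁ − p̂₂ = -0.54828.
Unpooled SE = √(p̂₁(1−p̂₁)/n₁ + p̂₂(1−p̂₂)/n₂) = √(0.000344720 + 0.000664196) = 0.031763.
For 99% confidence, z* = 2.576. Margin of error = 0.08182.
Interval: -0.54828 ± 0.08182 → (-0.6301, -0.4665).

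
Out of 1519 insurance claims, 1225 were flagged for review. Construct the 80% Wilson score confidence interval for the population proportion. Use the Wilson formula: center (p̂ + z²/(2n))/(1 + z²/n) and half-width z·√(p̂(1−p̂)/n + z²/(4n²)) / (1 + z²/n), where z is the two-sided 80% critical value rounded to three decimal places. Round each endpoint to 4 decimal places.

(0.7931, 0.8191)

Here p̂ = 1225/1519 = 0.80645 and z = 1.282 (z² = 1.643524).
Denominator 1 + z²/n = 1 + 1.643524/1519 = 1.001082.
Center = (0.80645 + 0.000541)/1.001082 = 0.80612.
Radicand: p̂(1−p̂)/n + z²/(4n²) = 0.000102757 + 0.000000178 = 0.000102935.
Half-width = 1.282·√0.000102935/1.001082 = 0.01299.
So the interval runs from 0.7931 to 0.8191.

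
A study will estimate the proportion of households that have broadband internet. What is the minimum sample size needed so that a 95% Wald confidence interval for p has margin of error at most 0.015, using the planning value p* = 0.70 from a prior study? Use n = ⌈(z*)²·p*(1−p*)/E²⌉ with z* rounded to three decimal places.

n = 3586

For 95% confidence, z* = 1.960.
p*(1−p*) = 0.70·0.30 = 0.2100.
(z*)²·p*(1−p*)/E² = 3.841600·0.2100/0.000225 = 3585.493.
⌈3585.493⌉ = 3586.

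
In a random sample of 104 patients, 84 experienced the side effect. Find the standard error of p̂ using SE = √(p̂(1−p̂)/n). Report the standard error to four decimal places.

p̂ = 84/104 = 0.80769.
p̂(1−p̂) = 0.80769·0.19231 = 0.155327.
Dividing by n and taking the root: √0.001493529 = 0.0386.

SE = 0.0386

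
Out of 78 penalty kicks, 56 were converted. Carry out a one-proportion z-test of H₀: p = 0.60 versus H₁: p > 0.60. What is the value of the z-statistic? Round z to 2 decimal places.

p̂ = 56/78 = 0.71795.
Under H₀, SE = √(p₀(1−p₀)/n) = √(0.60·0.40/78) = √0.003076923 = 0.055470.
z = (p̂ − p₀)/SE = (0.71795 − 0.60)/0.055470 = 2.13.

z = 2.13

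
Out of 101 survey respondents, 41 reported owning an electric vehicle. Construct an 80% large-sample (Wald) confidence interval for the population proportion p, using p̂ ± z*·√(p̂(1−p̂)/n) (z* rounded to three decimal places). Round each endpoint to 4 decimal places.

The sample proportion is 41/101 = 0.40594.
Standard error of p̂: √(0.241153/101) = √0.002387652 = 0.048864.
The 80% critical value is z* = 1.282.
Margin of error: 1.282 × 0.048864 = 0.06264.
CI: 0.40594 ± 0.06264 = (0.3433, 0.4686).

(0.3433, 0.4686)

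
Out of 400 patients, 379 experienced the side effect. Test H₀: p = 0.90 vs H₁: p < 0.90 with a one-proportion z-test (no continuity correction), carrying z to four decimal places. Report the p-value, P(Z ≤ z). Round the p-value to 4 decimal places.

The sample proportion is 379/400 = 0.94750.
Under H₀, SE = √(p₀(1−p₀)/n) = √(0.90·0.10/400) = √0.000225000 = 0.015000.
z = (p̂ − p₀)/SE = (379/400 − 0.90)/0.015000 ≈ 3.1667.
p-value = P(Z ≤ z) with z = 3.1667 → 0.9992.

p-value = 0.9992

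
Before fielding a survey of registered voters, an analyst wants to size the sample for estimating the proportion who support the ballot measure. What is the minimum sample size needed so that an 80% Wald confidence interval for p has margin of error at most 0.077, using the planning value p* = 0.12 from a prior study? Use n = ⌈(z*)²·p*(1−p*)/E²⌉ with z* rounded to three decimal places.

z* = 1.282 at the 80% level.
p*(1−p*) = 0.1056.
(z*)²·p*(1−p*)/E² = 1.643524·0.1056/0.005929 = 29.272.
Rounding up, n = 30.

n = 30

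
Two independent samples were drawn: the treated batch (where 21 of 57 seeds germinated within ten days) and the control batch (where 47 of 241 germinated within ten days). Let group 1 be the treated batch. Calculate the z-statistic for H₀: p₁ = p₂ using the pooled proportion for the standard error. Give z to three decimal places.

Sample proportions: p̂₁ = 21/57 = 0.36842 and p̂₂ = 47/241 = 0.19502.
Pooling: p̂ = 68/298 = 0.22819.
Pooled SE = √[0.1761182·0.02169324] ≈ 0.061811.
z = 0.17340/0.061811 = 2.805.

z = 2.805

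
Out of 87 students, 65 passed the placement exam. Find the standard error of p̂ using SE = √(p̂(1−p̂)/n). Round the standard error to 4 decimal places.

SE = 0.0466

The sample proportion is 65/87 = 0.74713.
p̂(1−p̂) = 0.74713·0.25287 = 0.188927.
SE = √(0.188927/87) = 0.0466.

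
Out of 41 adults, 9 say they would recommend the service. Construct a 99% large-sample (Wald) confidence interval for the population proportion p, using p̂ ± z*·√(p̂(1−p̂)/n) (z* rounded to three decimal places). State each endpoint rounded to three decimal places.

(0.053, 0.386)

With x = 9 successes in n = 41, p̂ = 0.21951.
Standard error of p̂: √(0.171327/41) = √0.004178697 = 0.064643.
z* = 2.576 at the 99% level.
Margin of error: 2.576 × 0.064643 = 0.16652.
CI: 0.21951 ± 0.16652 = (0.053, 0.386).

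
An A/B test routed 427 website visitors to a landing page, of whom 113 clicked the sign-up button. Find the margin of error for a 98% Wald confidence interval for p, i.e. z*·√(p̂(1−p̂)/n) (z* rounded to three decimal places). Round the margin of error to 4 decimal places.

ME = 0.0497

With x = 113 successes in n = 427, p̂ = 0.26464.
Standard error of p̂: √(0.194604/427) = √0.000455748 = 0.021348.
z* = 2.326 at the 98% level.
So ME = 0.0497.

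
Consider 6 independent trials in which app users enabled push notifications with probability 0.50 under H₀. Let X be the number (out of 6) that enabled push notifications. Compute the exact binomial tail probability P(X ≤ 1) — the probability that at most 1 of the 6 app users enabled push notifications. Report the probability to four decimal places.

X ~ Binomial(n=6, p=0.50).
P(X ≤ 1) = C(6,0)·0.50^0·0.50^6 + C(6,1)·0.50^1·0.50^5.
= 0.015625 + 0.093750 = 0.1094.

P = 0.1094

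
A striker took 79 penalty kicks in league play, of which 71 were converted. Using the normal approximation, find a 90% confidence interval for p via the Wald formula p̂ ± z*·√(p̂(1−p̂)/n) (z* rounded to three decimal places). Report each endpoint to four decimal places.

(0.8429, 0.9546)

Sample proportion p̂ = 71/79 = 0.89873.
SE(p̂) = √(0.89873·0.10127/79) = 0.033942.
The 90% critical value is z* = 1.645.
Margin of error: 1.645 × 0.033942 = 0.05583.
So the interval runs from 0.8429 to 0.9546.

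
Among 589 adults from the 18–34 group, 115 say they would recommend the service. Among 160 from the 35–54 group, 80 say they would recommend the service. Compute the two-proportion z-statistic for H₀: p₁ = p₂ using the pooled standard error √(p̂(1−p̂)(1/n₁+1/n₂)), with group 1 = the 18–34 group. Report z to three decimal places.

p̂₁ = 115/589 = 0.19525, p̂₂ = 80/160 = 0.50000.
Pooling: p̂ = 195/749 = 0.26035.
Pooled SE = √[0.1925665·0.00794779] ≈ 0.039121.
z = (p̂₁ − p̂₂)/SE = (0.19525 − 0.50000)/0.039121 = -0.30475/0.039121 = -7.790.

z = -7.790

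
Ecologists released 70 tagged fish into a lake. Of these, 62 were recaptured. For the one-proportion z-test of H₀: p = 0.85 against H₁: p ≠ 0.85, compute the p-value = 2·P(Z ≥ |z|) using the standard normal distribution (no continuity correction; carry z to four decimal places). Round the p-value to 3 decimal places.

With x = 62 successes in n = 70, p̂ = 0.88571.
Under H₀, SE = √(p₀(1−p₀)/n) = √(0.85·0.15/70) = √0.001821429 = 0.042678.
z = (p̂ − p₀)/SE = (62/70 − 0.85)/0.042678 ≈ 0.8368.
p-value = 2·P(Z ≥ |z|) with z = 0.8368 → 0.403.

p-value = 0.403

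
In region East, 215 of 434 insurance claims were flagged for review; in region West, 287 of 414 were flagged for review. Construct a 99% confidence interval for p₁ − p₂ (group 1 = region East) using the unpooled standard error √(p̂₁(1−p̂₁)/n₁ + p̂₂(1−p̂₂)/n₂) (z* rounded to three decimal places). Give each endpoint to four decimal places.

(-0.2829, -0.1128)

p̂₁ = 215/434 = 0.49539, p̂₂ = 287/414 = 0.69324; p̂₁ − p̂₂ = -0.19785.
SE = √(0.000575988 + 0.000513670) = √0.001089658 = 0.033010.
For 99% confidence, z* = 2.576. Margin of error = 0.08503.
So the interval runs from -0.2829 to -0.1128.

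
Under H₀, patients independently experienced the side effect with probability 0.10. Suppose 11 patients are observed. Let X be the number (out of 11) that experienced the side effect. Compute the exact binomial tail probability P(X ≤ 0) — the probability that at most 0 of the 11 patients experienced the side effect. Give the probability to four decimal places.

X is binomial with n = 11 and p = 0.10.
P(X ≤ 0) = C(11,0)·0.10^0·0.90^11.
= 0.313811 = 0.3138.

P = 0.3138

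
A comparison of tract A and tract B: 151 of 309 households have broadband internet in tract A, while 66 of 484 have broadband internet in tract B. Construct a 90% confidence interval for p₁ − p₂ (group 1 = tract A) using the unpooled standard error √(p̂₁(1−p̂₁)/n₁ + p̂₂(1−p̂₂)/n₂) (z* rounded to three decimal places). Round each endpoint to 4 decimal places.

p̂₁ = 151/309 = 0.48867, p̂₂ = 66/484 = 0.13636; p̂₁ − p̂₂ = 0.35231.
Unpooled SE = √(p̂₁(1−p̂₁)/n₁ + p̂₂(1−p̂₂)/n₂) = √(0.000808646 + 0.000243324) = 0.032434.
For 90% confidence, z* = 1.645. Margin = 1.645·0.032434 = 0.05335.
CI: 0.35231 ± 0.05335 = (0.2990, 0.4057).

(0.2990, 0.4057)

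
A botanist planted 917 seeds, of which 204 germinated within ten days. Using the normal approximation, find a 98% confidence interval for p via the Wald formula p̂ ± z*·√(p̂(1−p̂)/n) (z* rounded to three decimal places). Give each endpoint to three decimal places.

(0.191, 0.254)

Sample proportion p̂ = 204/917 = 0.22246.
Standard error of p̂: √(0.172974/917) = √0.000188630 = 0.013734.
The 98% critical value is z* = 2.326.
Margin of error: 2.326 × 0.013734 = 0.03195.
Interval: 0.22246 ± 0.03195 → (0.191, 0.254).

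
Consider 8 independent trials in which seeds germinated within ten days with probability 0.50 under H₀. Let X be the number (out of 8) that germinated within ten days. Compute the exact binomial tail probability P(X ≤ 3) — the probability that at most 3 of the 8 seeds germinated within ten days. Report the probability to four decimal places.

P = 0.3633

X is binomial with n = 8 and p = 0.50.
P(X ≤ 3) = C(8,0)·0.50^0·0.50^8 + C(8,1)·0.50^1·0.50^7 + C(8,2)·0.50^2·0.50^6 + C(8,3)·0.50^3·0.50^5.
= 0.003906 + 0.031250 + 0.109375 + 0.218750 = 0.3633.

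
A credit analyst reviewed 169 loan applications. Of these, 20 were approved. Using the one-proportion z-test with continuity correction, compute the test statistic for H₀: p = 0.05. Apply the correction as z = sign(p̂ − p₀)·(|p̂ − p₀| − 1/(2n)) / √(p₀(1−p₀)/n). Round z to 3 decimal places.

z = 3.900

With x = 20 successes in n = 169, p̂ = 0.11834. p̂ − p₀ = 0.068343.
Continuity correction 1/(2n) = 1/338 = 0.002959.
Corrected numerator: |0.068343| − 0.002959 = 0.065384.
Under H₀, SE = √(p₀(1−p₀)/n) = √(0.05·0.95/169) = √0.000281065 = 0.016765.
z = +0.065384/0.016765 = 3.900.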